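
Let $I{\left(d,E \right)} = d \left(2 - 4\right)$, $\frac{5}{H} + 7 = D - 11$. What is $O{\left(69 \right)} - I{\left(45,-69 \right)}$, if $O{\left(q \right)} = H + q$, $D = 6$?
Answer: $\frac{1903}{12} \approx 158.58$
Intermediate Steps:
$H = - \frac{5}{12}$ ($H = \frac{5}{-7 + \left(6 - 11\right)} = \frac{5}{-7 - 5} = \frac{5}{-12} = 5 \left(- \frac{1}{12}\right) = - \frac{5}{12} \approx -0.41667$)
$I{\left(d,E \right)} = - 2 d$ ($I{\left(d,E \right)} = d \left(-2\right) = - 2 d$)
$O{\left(q \right)} = - \frac{5}{12} + q$
$O{\left(69 \right)} - I{\left(45,-69 \right)} = \left(- \frac{5}{12} + 69\right) - \left(-2\right) 45 = \frac{823}{12} - -90 = \frac{823}{12} + 90 = \frac{1903}{12}$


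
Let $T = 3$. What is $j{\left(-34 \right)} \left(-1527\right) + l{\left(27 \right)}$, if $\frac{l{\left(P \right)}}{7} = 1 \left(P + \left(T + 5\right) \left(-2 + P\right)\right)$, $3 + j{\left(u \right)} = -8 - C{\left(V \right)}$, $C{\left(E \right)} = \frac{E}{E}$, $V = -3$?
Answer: $19913$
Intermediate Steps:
$C{\left(E \right)} = 1$
$j{\left(u \right)} = -12$ ($j{\left(u \right)} = -3 - 9 = -12$)
$l{\left(P \right)} = -112 + 63 P$ ($l{\left(P \right)} = 7 \cdot 1 \left(P + \left(3 + 5\right) \left(-2 + P\right)\right) = 7 \cdot 1 \left(P + 8 \left(-2 + P\right)\right) = 7 \cdot 1 \left(P + \left(-16 + 8 P\right)\right) = 7 \cdot 1 \left(-16 + 9 P\right) = 7 \left(-16 + 9 P\right) = -112 + 63 P$)
$j{\left(-34 \right)} \left(-1527\right) + l{\left(27 \right)} = \left(-12\right) \left(-1527\right) + \left(-112 + 63 \cdot 27\right) = 18324 + \left(-112 + 1701\right) = 18324 + 1589 = 19913$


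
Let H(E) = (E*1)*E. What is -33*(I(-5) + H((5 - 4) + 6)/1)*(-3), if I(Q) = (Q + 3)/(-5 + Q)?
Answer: 24354/5 ≈ 4870.8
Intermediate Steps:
H(E) = E² (H(E) = E*E = E²)
I(Q) = (3 + Q)/(-5 + Q)
-33*(I(-5) + H((5 - 4) + 6)/1)*(-3) = -33*((3 - 5)/(-5 - 5) + ((5 - 4) + 6)²/1)*(-3) = -33*(-2/(-10) + 1*(1 + 6)²)*(-3) = -33*(-⅒*(-2) + 1*7²)*(-3) = -33*(⅕ + 1*49)*(-3) = -33*(⅕ + 49)*(-3) = -33*246/5*(-3) = -8118/5*(-3) = 24354/5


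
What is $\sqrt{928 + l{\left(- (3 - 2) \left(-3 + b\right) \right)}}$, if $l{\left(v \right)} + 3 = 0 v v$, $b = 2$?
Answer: $5 \sqrt{37} \approx 30.414$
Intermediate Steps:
$l{\left(v \right)} = -3$ ($l{\left(v \right)} = -3 + 0 v v = -3 + 0 v = -3 + 0 = -3$)
$\sqrt{928 + l{\left(- (3 - 2) \left(-3 + b\right) \right)}} = \sqrt{928 - 3} = \sqrt{925} = 5 \sqrt{37}$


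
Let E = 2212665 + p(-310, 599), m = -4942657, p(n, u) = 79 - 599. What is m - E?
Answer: -7154802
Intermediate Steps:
p(n, u) = -520
E = 2212145 (E = 2212665 - 520 = 2212145)
m - E = -4942657 - 1*2212145 = -4942657 - 2212145 = -7154802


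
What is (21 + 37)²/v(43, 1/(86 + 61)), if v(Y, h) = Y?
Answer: 3364/43 ≈ 78.233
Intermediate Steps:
(21 + 37)²/v(43, 1/(86 + 61)) = (21 + 37)²/43 = 58²*(1/43) = 3364*(1/43) = 3364/43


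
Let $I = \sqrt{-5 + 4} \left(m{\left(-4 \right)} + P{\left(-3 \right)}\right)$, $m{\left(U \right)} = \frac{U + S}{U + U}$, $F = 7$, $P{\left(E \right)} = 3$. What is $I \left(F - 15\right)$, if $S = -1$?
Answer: $- 29 i \approx - 29.0 i$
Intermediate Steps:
$m{\left(U \right)} = \frac{-1 + U}{2 U}$ ($m{\left(U \right)} = \frac{U - 1}{U + U} = \frac{-1 + U}{2 U}$)
$I = \frac{29 i}{8}$ ($I = \sqrt{-5 + 4} \left(\frac{-1 - 4}{2 \left(-4\right)} + 3\right) = \sqrt{-1} \left(\frac{1}{2} \left(- \frac{1}{4}\right) \left(-5\right) + 3\right) = i \left(\frac{5}{8} + 3\right) = i \frac{29}{8} = \frac{29 i}{8} \approx 3.625 i$)
$I \left(F - 15\right) = \frac{29 i}{8} \left(7 - 15\right) = \frac{29 i}{8} \left(-8\right) = - 29 i$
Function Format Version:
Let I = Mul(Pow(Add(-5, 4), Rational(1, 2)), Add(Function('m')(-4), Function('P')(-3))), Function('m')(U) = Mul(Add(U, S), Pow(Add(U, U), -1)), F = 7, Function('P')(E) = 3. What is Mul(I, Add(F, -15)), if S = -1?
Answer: Mul(-29, I) ≈ Mul(-29.000, I)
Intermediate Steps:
Function('m')(U) = Mul(Rational(1, 2), Pow(U, -1), Add(-1, U)) (Function('m')(U) = Mul(Add(U, -1), Pow(Add(U, U), -1)) = Mul(Add(-1, U), Pow(Mul(2, U), -1)) = Mul(Add(-1, U), Mul(Rational(1, 2), Pow(U, -1))) = Mul(Rational(1, 2), Pow(U, -1), Add(-1, U)))
I = Mul(Rational(29, 8), I) (I = Mul(Pow(Add(-5, 4), Rational(1, 2)), Add(Mul(Rational(1, 2), Pow(-4, -1), Add(-1, -4)), 3)) = Mul(Pow(-1, Rational(1, 2)), Add(Mul(Rational(1, 2), Rational(-1, 4), -5), 3)) = Mul(I, Add(Rational(5, 8), 3)) = Mul(I, Rational(29, 8)) = Mul(Rational(29, 8), I) ≈ Mul(3.6250, I))
Mul(I, Add(F, -15)) = Mul(Mul(Rational(29, 8), I), Add(7, -15)) = Mul(Mul(Rational(29, 8), I), -8) = Mul(-29, I)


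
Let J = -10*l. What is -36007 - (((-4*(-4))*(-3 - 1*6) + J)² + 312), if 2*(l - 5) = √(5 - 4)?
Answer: -75920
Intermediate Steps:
l = 11/2 (l = 5 + √(5 - 4)/2 = 5 + √1/2 = 5 + (½)*1 = 5 + ½ = 11/2 ≈ 5.5000)
J = -55 (J = -10*11/2 = -55)
-36007 - (((-4*(-4))*(-3 - 1*6) + J)² + 312) = -36007 - (((-4*(-4))*(-3 - 1*6) - 55)² + 312) = -36007 - ((16*(-3 - 6) - 55)² + 312) = -36007 - ((16*(-9) - 55)² + 312) = -36007 - ((-144 - 55)² + 312) = -36007 - ((-199)² + 312) = -36007 - (39601 + 312) = -36007 - 1*39913 = -36007 - 39913 = -75920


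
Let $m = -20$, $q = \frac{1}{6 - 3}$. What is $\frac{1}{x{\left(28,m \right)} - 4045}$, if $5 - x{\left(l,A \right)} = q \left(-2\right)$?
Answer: $- \frac{3}{12118} \approx -0.00024757$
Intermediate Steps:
$q = \frac{1}{3} \approx 0.33333$
$x{\left(l,A \right)} = \frac{17}{3}$ ($x{\left(l,A \right)} = 5 - \frac{1}{3} \left(-2\right) = 5 - - \frac{2}{3} = 5 + \frac{2}{3} = \frac{17}{3}$)
$\frac{1}{x{\left(28,m \right)} - 4045} = \frac{1}{\frac{17}{3} - 4045} = \frac{1}{- \frac{12118}{3}} = - \frac{3}{12118}$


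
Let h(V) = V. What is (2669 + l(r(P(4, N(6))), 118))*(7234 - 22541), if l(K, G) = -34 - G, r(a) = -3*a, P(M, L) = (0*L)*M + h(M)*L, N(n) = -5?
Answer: -38527719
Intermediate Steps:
P(M, L) = L*M (P(M, L) = (0*L)*M + M*L = 0*M + L*M = 0 + L*M = L*M)
(2669 + l(r(P(4, N(6))), 118))*(7234 - 22541) = (2669 + (-34 - 1*118))*(7234 - 22541) = (2669 + (-34 - 118))*(-15307) = (2669 - 152)*(-15307) = 2517*(-15307) = -38527719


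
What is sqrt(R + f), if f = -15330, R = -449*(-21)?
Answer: I*sqrt(5901) ≈ 76.818*I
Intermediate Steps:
R = 9429
sqrt(R + f) = sqrt(9429 - 15330) = sqrt(-5901) = I*sqrt(5901)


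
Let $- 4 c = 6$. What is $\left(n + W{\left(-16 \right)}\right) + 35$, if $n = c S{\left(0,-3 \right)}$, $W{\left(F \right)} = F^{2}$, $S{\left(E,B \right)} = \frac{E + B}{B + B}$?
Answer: $\frac{1161}{4} \approx 290.25$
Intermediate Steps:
$S{\left(E,B \right)} = \frac{B + E}{2 B}$
$c = - \frac{3}{2}$ ($c = \left(- \frac{1}{4}\right) 6 = - \frac{3}{2} \approx -1.5$)
$n = - \frac{3}{4}$ ($n = - \frac{3 \frac{-3 + 0}{2 \left(-3\right)}}{2} = - \frac{3 \cdot \frac{1}{2} \left(- \frac{1}{3}\right) \left(-3\right)}{2} = \left(- \frac{3}{2}\right) \frac{1}{2} = - \frac{3}{4} \approx -0.75$)
$\left(n + W{\left(-16 \right)}\right) + 35 = \left(- \frac{3}{4} + \left(-16\right)^{2}\right) + 35 = \left(- \frac{3}{4} + 256\right) + 35 = \frac{1021}{4} + 35 = \frac{1161}{4}$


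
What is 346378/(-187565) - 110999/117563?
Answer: -61540764249/22050704095 ≈ -2.7909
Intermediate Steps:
346378/(-187565) - 110999/117563 = 346378*(-1/187565) - 110999*1/117563 = -346378/187565 - 110999/117563 = -61540764249/22050704095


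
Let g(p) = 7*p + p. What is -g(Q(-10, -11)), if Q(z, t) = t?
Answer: 88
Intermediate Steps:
g(p) = 8*p
-g(Q(-10, -11)) = -8*(-11) = -1*(-88) = 88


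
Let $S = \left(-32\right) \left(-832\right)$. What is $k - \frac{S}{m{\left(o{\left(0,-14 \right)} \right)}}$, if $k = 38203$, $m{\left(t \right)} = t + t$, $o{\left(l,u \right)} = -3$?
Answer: $\frac{127921}{3} \approx 42640.0$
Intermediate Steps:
$S = 26624$
$m{\left(t \right)} = 2 t$
$k - \frac{S}{m{\left(o{\left(0,-14 \right)} \right)}} = 38203 - \frac{26624}{2 \left(-3\right)} = 38203 - \frac{26624}{-6} = 38203 - 26624 \left(- \frac{1}{6}\right) = 38203 - - \frac{13312}{3} = 38203 + \frac{13312}{3} = \frac{127921}{3}$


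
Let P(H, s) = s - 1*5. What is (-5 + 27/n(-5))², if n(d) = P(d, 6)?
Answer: 484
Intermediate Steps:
P(H, s) = -5 + s (P(H, s) = s - 5 = -5 + s)
n(d) = 1 (n(d) = -5 + 6 = 1)
(-5 + 27/n(-5))² = (-5 + 27/1)² = (-5 + 27*1)² = (-5 + 27)² = 22² = 484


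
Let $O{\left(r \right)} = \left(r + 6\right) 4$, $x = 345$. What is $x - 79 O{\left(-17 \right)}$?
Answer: $3821$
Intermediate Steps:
$O{\left(r \right)} = 24 + 4 r$ ($O{\left(r \right)} = \left(6 + r\right) 4 = 24 + 4 r$)
$x - 79 O{\left(-17 \right)} = 345 - 79 \left(24 + 4 \left(-17\right)\right) = 345 - 79 \left(24 - 68\right) = 345 - -3476 = 345 + 3476 = 3821$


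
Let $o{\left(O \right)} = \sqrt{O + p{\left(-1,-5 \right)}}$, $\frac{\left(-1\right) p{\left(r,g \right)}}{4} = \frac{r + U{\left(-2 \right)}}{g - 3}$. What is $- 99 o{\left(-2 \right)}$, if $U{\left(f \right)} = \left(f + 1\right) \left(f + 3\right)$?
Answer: $- 99 i \sqrt{3} \approx - 171.47 i$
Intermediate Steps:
$U{\left(f \right)} = \left(1 + f\right) \left(3 + f\right)$
$p{\left(r,g \right)} = - \frac{4 \left(-1 + r\right)}{-3 + g}$ ($p{\left(r,g \right)} = - 4 \frac{r + \left(3 + \left(-2\right)^{2} + 4 \left(-2\right)\right)}{g - 3} = - 4 \frac{r + \left(3 + 4 - 8\right)}{-3 + g} = - 4 \frac{r - 1}{-3 + g} = - 4 \frac{-1 + r}{-3 + g} = - \frac{4 \left(-1 + r\right)}{-3 + g}$)
$o{\left(O \right)} = \sqrt{-1 + O}$ ($o{\left(O \right)} = \sqrt{O + \frac{4 \left(1 - -1\right)}{-3 - 5}} = \sqrt{O + \frac{4 \left(1 + 1\right)}{-8}} = \sqrt{O + 4 \left(- \frac{1}{8}\right) 2} = \sqrt{O - 1} = \sqrt{-1 + O}$)
$- 99 o{\left(-2 \right)} = - 99 \sqrt{-1 - 2} = - 99 \sqrt{-3} = - 99 i \sqrt{3}$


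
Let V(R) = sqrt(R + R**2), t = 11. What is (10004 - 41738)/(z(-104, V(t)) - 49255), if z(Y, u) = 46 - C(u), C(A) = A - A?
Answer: 10578/16403 ≈ 0.64488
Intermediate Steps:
C(A) = 0
z(Y, u) = 46 (z(Y, u) = 46 - 1*0 = 46 + 0 = 46)
(10004 - 41738)/(z(-104, V(t)) - 49255) = (10004 - 41738)/(46 - 49255) = -31734/(-49209) = -31734*(-1/49209) = 10578/16403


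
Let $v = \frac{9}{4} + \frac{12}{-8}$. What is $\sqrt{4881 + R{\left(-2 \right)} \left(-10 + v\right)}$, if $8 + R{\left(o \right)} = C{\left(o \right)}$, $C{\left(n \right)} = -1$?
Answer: $\frac{\sqrt{19857}}{2} \approx 70.457$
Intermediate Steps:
$R{\left(o \right)} = -9$ ($R{\left(o \right)} = -8 - 1 = -9$)
$v = \frac{3}{4}$ ($v = 9 \cdot \frac{1}{4} + 12 \left(- \frac{1}{8}\right) = \frac{9}{4} - \frac{3}{2} = \frac{3}{4} \approx 0.75$)
$\sqrt{4881 + R{\left(-2 \right)} \left(-10 + v\right)} = \sqrt{4881 - 9 \left(-10 + \frac{3}{4}\right)} = \sqrt{4881 - - \frac{333}{4}} = \sqrt{4881 + \frac{333}{4}} = \sqrt{\frac{19857}{4}} = \frac{\sqrt{19857}}{2}$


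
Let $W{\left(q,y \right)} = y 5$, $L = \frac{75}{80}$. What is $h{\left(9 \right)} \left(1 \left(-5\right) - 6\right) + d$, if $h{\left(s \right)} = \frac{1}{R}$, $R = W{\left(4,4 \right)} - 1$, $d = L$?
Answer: $\frac{109}{304} \approx 0.35855$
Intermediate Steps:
$L = \frac{15}{16}$ ($L = 75 \cdot \frac{1}{80} = \frac{15}{16} \approx 0.9375$)
$W{\left(q,y \right)} = 5 y$
$d = \frac{15}{16} \approx 0.9375$
$R = 19$ ($R = 5 \cdot 4 - 1 = 20 - 1 = 19$)
$h{\left(s \right)} = \frac{1}{19}$
$h{\left(9 \right)} \left(1 \left(-5\right) - 6\right) + d = \frac{1 \left(-5\right) - 6}{19} + \frac{15}{16} = \frac{-5 - 6}{19} + \frac{15}{16} = \frac{1}{19} \left(-11\right) + \frac{15}{16} = - \frac{11}{19} + \frac{15}{16} = \frac{109}{304}$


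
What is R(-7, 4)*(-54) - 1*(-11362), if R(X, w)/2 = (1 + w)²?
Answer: 8662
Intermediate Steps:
R(X, w) = 2*(1 + w)²
R(-7, 4)*(-54) - 1*(-11362) = (2*(1 + 4)²)*(-54) - 1*(-11362) = (2*5²)*(-54) + 11362 = (2*25)*(-54) + 11362 = 50*(-54) + 11362 = -2700 + 11362 = 8662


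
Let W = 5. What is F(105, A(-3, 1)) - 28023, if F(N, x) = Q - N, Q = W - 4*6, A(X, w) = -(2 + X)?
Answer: -28147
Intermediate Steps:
A(X, w) = -2 - X
Q = -19 (Q = 5 - 4*6 = 5 - 24 = -19)
F(N, x) = -19 - N
F(105, A(-3, 1)) - 28023 = (-19 - 1*105) - 28023 = (-19 - 105) - 28023 = -124 - 28023 = -28147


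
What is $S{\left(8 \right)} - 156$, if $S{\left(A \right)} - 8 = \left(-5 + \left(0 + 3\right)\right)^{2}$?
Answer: $-144$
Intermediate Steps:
$S{\left(A \right)} = 12$ ($S{\left(A \right)} = 8 + \left(-5 + \left(0 + 3\right)\right)^{2} = 8 + \left(-5 + 3\right)^{2} = 8 + \left(-2\right)^{2} = 8 + 4 = 12$)
$S{\left(8 \right)} - 156 = 12 - 156 = -144$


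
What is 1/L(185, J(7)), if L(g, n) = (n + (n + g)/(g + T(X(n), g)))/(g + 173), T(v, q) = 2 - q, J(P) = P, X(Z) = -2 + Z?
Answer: 358/103 ≈ 3.4757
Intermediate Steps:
L(g, n) = (g/2 + 3*n/2)/(173 + g) (L(g, n) = (n + (n + g)/(g + (2 - g)))/(g + 173) = (n + (g + n)/2)/(173 + g) = (n + (g + n)*(1/2))/(173 + g) = (n + (g/2 + n/2))/(173 + g) = (g/2 + 3*n/2)/(173 + g))
1/L(185, J(7)) = 1/((185 + 3*7)/(2*(173 + 185))) = 1/((1/2)*(185 + 21)/358) = 1/((1/2)*(1/358)*206) = 1/(103/358) = 358/103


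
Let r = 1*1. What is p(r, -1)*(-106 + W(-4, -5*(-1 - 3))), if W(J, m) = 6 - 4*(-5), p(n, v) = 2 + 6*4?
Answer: -2080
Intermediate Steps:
r = 1
p(n, v) = 26 (p(n, v) = 2 + 24 = 26)
W(J, m) = 26 (W(J, m) = 6 + 20 = 26)
p(r, -1)*(-106 + W(-4, -5*(-1 - 3))) = 26*(-106 + 26) = 26*(-80) = -2080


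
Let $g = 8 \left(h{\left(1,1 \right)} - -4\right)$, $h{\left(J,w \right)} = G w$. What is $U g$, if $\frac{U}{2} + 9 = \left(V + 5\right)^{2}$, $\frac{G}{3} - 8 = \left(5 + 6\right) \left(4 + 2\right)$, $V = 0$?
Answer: $57856$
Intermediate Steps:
$G = 222$ ($G = 24 + 3 \left(5 + 6\right) \left(4 + 2\right) = 24 + 3 \cdot 11 \cdot 6 = 24 + 3 \cdot 66 = 24 + 198 = 222$)
$h{\left(J,w \right)} = 222 w$
$U = 32$ ($U = -18 + 2 \left(0 + 5\right)^{2} = -18 + 2 \cdot 5^{2} = -18 + 2 \cdot 25 = -18 + 50 = 32$)
$g = 1808$ ($g = 8 \left(222 \cdot 1 - -4\right) = 8 \left(222 + 4\right) = 8 \cdot 226 = 1808$)
$U g = 32 \cdot 1808 = 57856$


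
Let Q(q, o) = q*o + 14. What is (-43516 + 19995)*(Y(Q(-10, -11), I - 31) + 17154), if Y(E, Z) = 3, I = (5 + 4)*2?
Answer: -403549797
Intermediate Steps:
I = 18 (I = 9*2 = 18)
Q(q, o) = 14 + o*q (Q(q, o) = o*q + 14 = 14 + o*q)
(-43516 + 19995)*(Y(Q(-10, -11), I - 31) + 17154) = (-43516 + 19995)*(3 + 17154) = -23521*17157 = -403549797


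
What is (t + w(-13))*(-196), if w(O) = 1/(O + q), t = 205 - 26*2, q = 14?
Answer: -30184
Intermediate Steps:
t = 153 (t = 205 - 1*52 = 205 - 52 = 153)
w(O) = 1/(14 + O) (w(O) = 1/(O + 14) = 1/(14 + O))
(t + w(-13))*(-196) = (153 + 1/(14 - 13))*(-196) = (153 + 1/1)*(-196) = (153 + 1)*(-196) = 154*(-196) = -30184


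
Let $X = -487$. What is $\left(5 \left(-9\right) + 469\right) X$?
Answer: $-206488$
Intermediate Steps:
$\left(5 \left(-9\right) + 469\right) X = \left(5 \left(-9\right) + 469\right) \left(-487\right) = \left(-45 + 469\right) \left(-487\right) = 424 \left(-487\right) = -206488$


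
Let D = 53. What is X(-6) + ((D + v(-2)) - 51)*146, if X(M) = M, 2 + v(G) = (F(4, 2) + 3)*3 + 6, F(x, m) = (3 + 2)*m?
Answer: 6564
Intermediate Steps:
F(x, m) = 5*m
v(G) = 43 (v(G) = -2 + ((5*2 + 3)*3 + 6) = -2 + ((10 + 3)*3 + 6) = -2 + (13*3 + 6) = -2 + (39 + 6) = -2 + 45 = 43)
X(-6) + ((D + v(-2)) - 51)*146 = -6 + ((53 + 43) - 51)*146 = -6 + (96 - 51)*146 = -6 + 45*146 = -6 + 6570 = 6564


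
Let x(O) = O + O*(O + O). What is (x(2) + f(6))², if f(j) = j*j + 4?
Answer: 2500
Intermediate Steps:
f(j) = 4 + j² (f(j) = j² + 4 = 4 + j²)
x(O) = O + 2*O² (x(O) = O + O*(2*O) = O + 2*O²)
(x(2) + f(6))² = (2*(1 + 2*2) + (4 + 6²))² = (2*(1 + 4) + (4 + 36))² = (2*5 + 40)² = (10 + 40)² = 50² = 2500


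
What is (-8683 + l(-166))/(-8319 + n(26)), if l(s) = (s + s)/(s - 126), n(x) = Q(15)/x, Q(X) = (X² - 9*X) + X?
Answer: 16478176/15781797 ≈ 1.0441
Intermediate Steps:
Q(X) = X² - 8*X
n(x) = 105/x (n(x) = (15*(-8 + 15))/x = (15*7)/x = 105/x)
l(s) = 2*s/(-126 + s) (l(s) = (2*s)/(-126 + s) = 2*s/(-126 + s))
(-8683 + l(-166))/(-8319 + n(26)) = (-8683 + 2*(-166)/(-126 - 166))/(-8319 + 105/26) = (-8683 + 2*(-166)/(-292))/(-8319 + 105*(1/26)) = (-8683 + 2*(-166)*(-1/292))/(-8319 + 105/26) = (-8683 + 83/73)/(-216189/26) = -633776/73*(-26/216189) = 16478176/15781797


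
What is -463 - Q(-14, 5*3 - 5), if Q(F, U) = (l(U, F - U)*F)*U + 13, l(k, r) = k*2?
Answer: 2324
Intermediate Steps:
l(k, r) = 2*k
Q(F, U) = 13 + 2*F*U² (Q(F, U) = ((2*U)*F)*U + 13 = (2*F*U)*U + 13 = 2*F*U² + 13 = 13 + 2*F*U²)
-463 - Q(-14, 5*3 - 5) = -463 - (13 + 2*(-14)*(5*3 - 5)²) = -463 - (13 + 2*(-14)*(15 - 5)²) = -463 - (13 + 2*(-14)*10²) = -463 - (13 + 2*(-14)*100) = -463 - (13 - 2800) = -463 - 1*(-2787) = -463 + 2787 = 2324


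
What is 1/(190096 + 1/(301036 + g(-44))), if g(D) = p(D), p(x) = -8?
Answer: 301028/57224218689 ≈ 5.2605e-6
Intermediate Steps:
g(D) = -8
1/(190096 + 1/(301036 + g(-44))) = 1/(190096 + 1/(301036 - 8)) = 1/(190096 + 1/301028) = 1/(57224218689/301028) = 301028/57224218689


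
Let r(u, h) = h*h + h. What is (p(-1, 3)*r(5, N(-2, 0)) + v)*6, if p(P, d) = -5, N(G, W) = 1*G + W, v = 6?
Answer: -24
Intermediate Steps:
N(G, W) = G + W
r(u, h) = h + h² (r(u, h) = h² + h = h + h²)
(p(-1, 3)*r(5, N(-2, 0)) + v)*6 = (-5*(-2 + 0)*(1 + (-2 + 0)) + 6)*6 = (-(-10)*(1 - 2) + 6)*6 = (-(-10)*(-1) + 6)*6 = (-5*2 + 6)*6 = (-10 + 6)*6 = -4*6 = -24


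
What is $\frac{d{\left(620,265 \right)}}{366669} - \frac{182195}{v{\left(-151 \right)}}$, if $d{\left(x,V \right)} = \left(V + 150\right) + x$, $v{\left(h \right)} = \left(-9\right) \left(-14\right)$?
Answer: $- \frac{7422792005}{5133366} \approx -1446.0$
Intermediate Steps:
$v{\left(h \right)} = 126$
$d{\left(x,V \right)} = 150 + V + x$ ($d{\left(x,V \right)} = \left(150 + V\right) + x = 150 + V + x$)
$\frac{d{\left(620,265 \right)}}{366669} - \frac{182195}{v{\left(-151 \right)}} = \frac{150 + 265 + 620}{366669} - \frac{182195}{126} = 1035 \cdot \frac{1}{366669} - \frac{182195}{126} = \frac{115}{40741} - \frac{182195}{126} = - \frac{7422792005}{5133366}$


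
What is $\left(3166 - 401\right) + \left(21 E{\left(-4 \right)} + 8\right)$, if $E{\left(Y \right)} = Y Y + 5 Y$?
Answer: $2689$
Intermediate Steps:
$E{\left(Y \right)} = Y^{2} + 5 Y$
$\left(3166 - 401\right) + \left(21 E{\left(-4 \right)} + 8\right) = \left(3166 - 401\right) + \left(21 \left(- 4 \left(5 - 4\right)\right) + 8\right) = 2765 + \left(21 \left(\left(-4\right) 1\right) + 8\right) = 2765 + \left(21 \left(-4\right) + 8\right) = 2765 + \left(-84 + 8\right) = 2765 - 76 = 2689$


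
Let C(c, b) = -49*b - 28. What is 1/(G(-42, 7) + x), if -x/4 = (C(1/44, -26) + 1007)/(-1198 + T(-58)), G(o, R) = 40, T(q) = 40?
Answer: 193/9222 ≈ 0.020928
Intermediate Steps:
C(c, b) = -28 - 49*b
x = 1502/193 (x = -4*((-28 - 49*(-26)) + 1007)/(-1198 + 40) = -4*((-28 + 1274) + 1007)/(-1158) = -4*(1246 + 1007)*(-1)/1158 = -9012*(-1)/1158 = -4*(-751/386) = 1502/193 ≈ 7.7824)
1/(G(-42, 7) + x) = 1/(40 + 1502/193) = 1/(9222/193) = 193/9222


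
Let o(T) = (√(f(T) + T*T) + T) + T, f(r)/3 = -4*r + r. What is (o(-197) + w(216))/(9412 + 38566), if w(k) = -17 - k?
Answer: -627/47978 + √40582/47978 ≈ -0.0088697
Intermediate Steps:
f(r) = -9*r (f(r) = 3*(-4*r + r) = 3*(-3*r) = -9*r)
o(T) = √(T² - 9*T) + 2*T (o(T) = (√(-9*T + T*T) + T) + T = (√(-9*T + T²) + T) + T = (√(T² - 9*T) + T) + T = (T + √(T² - 9*T)) + T = √(T² - 9*T) + 2*T)
(o(-197) + w(216))/(9412 + 38566) = ((√(-197*(-9 - 197)) + 2*(-197)) + (-17 - 1*216))/(9412 + 38566) = ((√(-197*(-206)) - 394) + (-17 - 216))/47978 = ((√40582 - 394) - 233)*(1/47978) = ((-394 + √40582) - 233)*(1/47978) = (-627 + √40582)*(1/47978) = -627/47978 + √40582/47978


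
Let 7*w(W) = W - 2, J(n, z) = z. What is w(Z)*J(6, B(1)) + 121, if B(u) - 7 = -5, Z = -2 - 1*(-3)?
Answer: 845/7 ≈ 120.71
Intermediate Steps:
Z = 1 (Z = -2 + 3 = 1)
B(u) = 2 (B(u) = 7 - 5 = 2)
w(W) = -2/7 + W/7 (w(W) = (W - 2)/7 = (-2 + W)/7 = -2/7 + W/7)
w(Z)*J(6, B(1)) + 121 = (-2/7 + (1/7)*1)*2 + 121 = (-2/7 + 1/7)*2 + 121 = -1/7*2 + 121 = -2/7 + 121 = 845/7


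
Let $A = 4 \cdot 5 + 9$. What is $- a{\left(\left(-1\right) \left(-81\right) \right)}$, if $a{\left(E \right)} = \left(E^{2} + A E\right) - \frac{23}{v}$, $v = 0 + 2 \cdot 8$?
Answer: $- \frac{142537}{16} \approx -8908.6$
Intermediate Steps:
$A = 29$ ($A = 20 + 9 = 29$)
$v = 16$ ($v = 0 + 16 = 16$)
$a{\left(E \right)} = - \frac{23}{16} + E^{2} + 29 E$ ($a{\left(E \right)} = \left(E^{2} + 29 E\right) - \frac{23}{16} = - \frac{23}{16} + E^{2} + 29 E$)
$- a{\left(\left(-1\right) \left(-81\right) \right)} = - (- \frac{23}{16} + \left(-1\right) \left(-81\right) \left(29 - -81\right)) = - (- \frac{23}{16} + 81 \left(29 + 81\right)) = - (- \frac{23}{16} + 81 \cdot 110) = - (- \frac{23}{16} + 8910) = \left(-1\right) \frac{142537}{16} = - \frac{142537}{16}$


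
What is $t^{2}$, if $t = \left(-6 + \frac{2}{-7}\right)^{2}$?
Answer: $\frac{3748096}{2401} \approx 1561.1$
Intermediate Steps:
$t = \frac{1936}{49}$ ($t = \left(-6 + 2 \left(- \frac{1}{7}\right)\right)^{2} = \left(-6 - \frac{2}{7}\right)^{2} = \left(- \frac{44}{7}\right)^{2} = \frac{1936}{49} \approx 39.51$)
$t^{2} = \left(\frac{1936}{49}\right)^{2} = \frac{3748096}{2401}$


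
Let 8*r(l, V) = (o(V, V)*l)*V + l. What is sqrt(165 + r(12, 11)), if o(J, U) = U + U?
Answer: sqrt(2118)/2 ≈ 23.011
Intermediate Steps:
o(J, U) = 2*U
r(l, V) = l/8 + l*V**2/4 (r(l, V) = (((2*V)*l)*V + l)/8 = ((2*V*l)*V + l)/8 = (2*l*V**2 + l)/8 = (l + 2*l*V**2)/8 = l/8 + l*V**2/4)
sqrt(165 + r(12, 11)) = sqrt(165 + (1/8)*12*(1 + 2*11**2)) = sqrt(165 + (1/8)*12*(1 + 2*121)) = sqrt(165 + (1/8)*12*(1 + 242)) = sqrt(165 + (1/8)*12*243) = sqrt(165 + 729/2) = sqrt(1059/2) = sqrt(2118)/2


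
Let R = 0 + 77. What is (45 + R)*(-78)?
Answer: -9516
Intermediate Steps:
R = 77
(45 + R)*(-78) = (45 + 77)*(-78) = 122*(-78) = -9516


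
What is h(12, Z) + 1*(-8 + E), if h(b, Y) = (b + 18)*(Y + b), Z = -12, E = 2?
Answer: -6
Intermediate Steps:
h(b, Y) = (18 + b)*(Y + b)
h(12, Z) + 1*(-8 + E) = (12² + 18*(-12) + 18*12 - 12*12) + 1*(-8 + 2) = (144 - 216 + 216 - 144) + 1*(-6) = 0 - 6 = -6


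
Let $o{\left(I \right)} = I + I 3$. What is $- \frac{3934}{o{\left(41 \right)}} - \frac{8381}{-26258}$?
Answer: $- \frac{12740561}{538289} \approx -23.669$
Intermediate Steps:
$o{\left(I \right)} = 4 I$ ($o{\left(I \right)} = I + 3 I = 4 I$)
$- \frac{3934}{o{\left(41 \right)}} - \frac{8381}{-26258} = - \frac{3934}{4 \cdot 41} - \frac{8381}{-26258} = - \frac{3934}{164} - - \frac{8381}{26258} = \left(-3934\right) \frac{1}{164} + \frac{8381}{26258} = - \frac{1967}{82} + \frac{8381}{26258} = - \frac{12740561}{538289}$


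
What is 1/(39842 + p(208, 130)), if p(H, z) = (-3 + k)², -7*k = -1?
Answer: 49/1952658 ≈ 2.5094e-5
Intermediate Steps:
k = ⅐ (k = -⅐*(-1) = ⅐ ≈ 0.14286)
p(H, z) = 400/49 (p(H, z) = (-3 + ⅐)² = (-20/7)² = 400/49)
1/(39842 + p(208, 130)) = 1/(39842 + 400/49) = 1/(1952658/49) = 49/1952658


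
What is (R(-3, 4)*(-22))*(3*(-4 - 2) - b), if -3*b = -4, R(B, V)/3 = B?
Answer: -3828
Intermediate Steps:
R(B, V) = 3*B
b = 4/3 (b = -⅓*(-4) = 4/3 ≈ 1.3333)
(R(-3, 4)*(-22))*(3*(-4 - 2) - b) = ((3*(-3))*(-22))*(3*(-4 - 2) - 1*4/3) = (-9*(-22))*(3*(-6) - 4/3) = 198*(-18 - 4/3) = 198*(-58/3) = -3828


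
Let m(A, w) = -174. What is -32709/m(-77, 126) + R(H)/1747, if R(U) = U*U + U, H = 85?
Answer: 19471521/101326 ≈ 192.17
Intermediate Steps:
R(U) = U + U**2 (R(U) = U**2 + U = U + U**2)
-32709/m(-77, 126) + R(H)/1747 = -32709/(-174) + (85*(1 + 85))/1747 = -32709*(-1/174) + (85*86)*(1/1747) = 10903/58 + 7310*(1/1747) = 10903/58 + 7310/1747 = 19471521/101326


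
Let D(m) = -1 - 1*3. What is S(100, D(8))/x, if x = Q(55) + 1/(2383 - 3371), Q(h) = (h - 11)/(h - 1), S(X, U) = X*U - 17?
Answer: -11123892/21709 ≈ -512.41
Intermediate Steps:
D(m) = -4 (D(m) = -1 - 3 = -4)
S(X, U) = -17 + U*X (S(X, U) = U*X - 17 = -17 + U*X)
Q(h) = (-11 + h)/(-1 + h)
x = 21709/26676 (x = (-11 + 55)/(-1 + 55) + 1/(2383 - 3371) = 44/54 + 1/(-988) = (1/54)*44 - 1/988 = 22/27 - 1/988 = 21709/26676 ≈ 0.81380)
S(100, D(8))/x = (-17 - 4*100)/(21709/26676) = (-17 - 400)*(26676/21709) = -417*26676/21709 = -11123892/21709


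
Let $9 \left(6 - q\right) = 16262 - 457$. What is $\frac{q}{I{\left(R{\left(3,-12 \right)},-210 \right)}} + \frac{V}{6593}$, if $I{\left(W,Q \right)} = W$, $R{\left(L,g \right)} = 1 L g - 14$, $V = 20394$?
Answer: $\frac{113023643}{2966850} \approx 38.096$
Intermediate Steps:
$R{\left(L,g \right)} = -14 + L g$ ($R{\left(L,g \right)} = L g - 14 = -14 + L g$)
$q = - \frac{15751}{9}$ ($q = 6 - \frac{16262 - 457}{9} = 6 - \frac{15805}{9} = - \frac{15751}{9} \approx -1750.1$)
$\frac{q}{I{\left(R{\left(3,-12 \right)},-210 \right)}} + \frac{V}{6593} = - \frac{15751}{9 \left(-14 + 3 \left(-12\right)\right)} + \frac{20394}{6593} = - \frac{15751}{9 \left(-14 - 36\right)} + 20394 \cdot \frac{1}{6593} = - \frac{15751}{9 \left(-50\right)} + \frac{20394}{6593} = \left(- \frac{15751}{9}\right) \left(- \frac{1}{50}\right) + \frac{20394}{6593} = \frac{15751}{450} + \frac{20394}{6593} = \frac{113023643}{2966850}$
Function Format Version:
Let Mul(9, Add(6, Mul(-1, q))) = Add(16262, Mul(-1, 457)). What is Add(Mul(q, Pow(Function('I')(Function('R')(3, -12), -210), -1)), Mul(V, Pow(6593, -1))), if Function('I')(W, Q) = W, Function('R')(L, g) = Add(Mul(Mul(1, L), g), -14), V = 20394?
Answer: Rational(113023643, 2966850) ≈ 38.096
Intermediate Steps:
Function('R')(L, g) = Add(-14, Mul(L, g)) (Function('R')(L, g) = Add(Mul(L, g), -14) = Add(-14, Mul(L, g)))
q = Rational(-15751, 9) (q = Add(6, Mul(Rational(-1, 9), Add(16262, Mul(-1, 457)))) = Add(6, Mul(Rational(-1, 9), Add(16262, -457))) = Add(6, Mul(Rational(-1, 9), 15805)) = Add(6, Rational(-15805, 9)) = Rational(-15751, 9) ≈ -1750.1)
Add(Mul(q, Pow(Function('I')(Function('R')(3, -12), -210), -1)), Mul(V, Pow(6593, -1))) = Add(Mul(Rational(-15751, 9), Pow(Add(-14, Mul(3, -12)), -1)), Mul(20394, Pow(6593, -1))) = Add(Mul(Rational(-15751, 9), Pow(Add(-14, -36), -1)), Mul(20394, Rational(1, 6593))) = Add(Mul(Rational(-15751, 9), Pow(-50, -1)), Rational(20394, 6593)) = Add(Mul(Rational(-15751, 9), Rational(-1, 50)), Rational(20394, 6593)) = Add(Rational(15751, 450), Rational(20394, 6593)) = Rational(113023643, 2966850)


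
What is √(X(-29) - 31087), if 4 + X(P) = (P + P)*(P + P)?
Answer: I*√27727 ≈ 166.51*I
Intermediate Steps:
X(P) = -4 + 4*P² (X(P) = -4 + (P + P)*(P + P) = -4 + (2*P)*(2*P) = -4 + 4*P²)
√(X(-29) - 31087) = √((-4 + 4*(-29)²) - 31087) = √((-4 + 4*841) - 31087) = √((-4 + 3364) - 31087) = √(3360 - 31087) = √(-27727) = I*√27727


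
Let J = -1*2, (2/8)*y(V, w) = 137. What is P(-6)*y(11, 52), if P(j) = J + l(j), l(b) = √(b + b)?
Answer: -1096 + 1096*I*√3 ≈ -1096.0 + 1898.3*I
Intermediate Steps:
l(b) = √2*√b (l(b) = √(2*b) = √2*√b)
y(V, w) = 548 (y(V, w) = 4*137 = 548)
J = -2
P(j) = -2 + √2*√j
P(-6)*y(11, 52) = (-2 + √2*√(-6))*548 = (-2 + √2*(I*√6))*548 = (-2 + 2*I*√3)*548 = -1096 + 1096*I*√3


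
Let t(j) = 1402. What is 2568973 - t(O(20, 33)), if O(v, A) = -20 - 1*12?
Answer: 2567571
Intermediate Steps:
O(v, A) = -32 (O(v, A) = -20 - 12 = -32)
2568973 - t(O(20, 33)) = 2568973 - 1*1402 = 2568973 - 1402 = 2567571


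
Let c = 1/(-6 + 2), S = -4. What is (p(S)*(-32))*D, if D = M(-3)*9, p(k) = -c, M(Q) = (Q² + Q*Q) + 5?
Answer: -1656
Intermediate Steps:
M(Q) = 5 + 2*Q² (M(Q) = (Q² + Q²) + 5 = 2*Q² + 5 = 5 + 2*Q²)
c = -¼ (c = 1/(-4) = -¼ ≈ -0.25000)
p(k) = ¼ (p(k) = -1*(-¼) = ¼)
D = 207 (D = (5 + 2*(-3)²)*9 = (5 + 2*9)*9 = (5 + 18)*9 = 23*9 = 207)
(p(S)*(-32))*D = ((¼)*(-32))*207 = -8*207 = -1656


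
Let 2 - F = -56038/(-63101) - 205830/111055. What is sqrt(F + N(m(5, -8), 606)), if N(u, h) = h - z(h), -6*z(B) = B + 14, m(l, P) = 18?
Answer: sqrt(12592540356263614282494)/4204608933 ≈ 26.689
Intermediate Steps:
z(B) = -7/3 - B/6 (z(B) = -(B + 14)/6 = -(14 + B)/6 = -7/3 - B/6)
F = 4156028370/1401536311 (F = 2 - (-56038/(-63101) - 205830/111055) = 2 - (-56038*(-1/63101) - 205830*1/111055) = 2 - (56038/63101 - 41166/22211) = 2 - 1*(-1352955748/1401536311) = 2 + 1352955748/1401536311 = 4156028370/1401536311 ≈ 2.9653)
N(u, h) = 7/3 + 7*h/6 (N(u, h) = h - (-7/3 - h/6) = h + (7/3 + h/6) = 7/3 + 7*h/6)
sqrt(F + N(m(5, -8), 606)) = sqrt(4156028370/1401536311 + (7/3 + (7/6)*606)) = sqrt(4156028370/1401536311 + (7/3 + 707)) = sqrt(4156028370/1401536311 + 2128/3) = sqrt(2994937354918/4204608933) = sqrt(12592540356263614282494)/4204608933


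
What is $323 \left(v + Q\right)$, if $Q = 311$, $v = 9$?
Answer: $103360$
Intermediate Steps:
$323 \left(v + Q\right) = 323 \left(9 + 311\right) = 323 \cdot 320 = 103360$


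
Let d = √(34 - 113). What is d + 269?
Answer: 269 + I*√79 ≈ 269.0 + 8.8882*I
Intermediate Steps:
d = I*√79 (d = √(-79) = I*√79 ≈ 8.8882*I)
d + 269 = I*√79 + 269 = 269 + I*√79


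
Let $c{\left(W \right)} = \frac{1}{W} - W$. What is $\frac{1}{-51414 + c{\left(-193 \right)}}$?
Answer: $- \frac{193}{9885654} \approx -1.9523 \cdot 10^{-5}$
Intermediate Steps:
$\frac{1}{-51414 + c{\left(-193 \right)}} = \frac{1}{-51414 + \left(\frac{1}{-193} - -193\right)} = \frac{1}{-51414 + \left(- \frac{1}{193} + 193\right)} = \frac{1}{-51414 + \frac{37248}{193}} = \frac{1}{- \frac{9885654}{193}} = - \frac{193}{9885654}$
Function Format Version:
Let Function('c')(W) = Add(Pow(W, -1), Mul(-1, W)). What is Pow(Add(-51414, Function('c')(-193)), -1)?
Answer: Rational(-193, 9885654) ≈ -1.9523e-5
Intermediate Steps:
Pow(Add(-51414, Function('c')(-193)), -1) = Pow(Add(-51414, Add(Pow(-193, -1), Mul(-1, -193))), -1) = Pow(Add(-51414, Add(Rational(-1, 193), 193)), -1) = Pow(Add(-51414, Rational(37248, 193)), -1) = Pow(Rational(-9885654, 193), -1) = Rational(-193, 9885654)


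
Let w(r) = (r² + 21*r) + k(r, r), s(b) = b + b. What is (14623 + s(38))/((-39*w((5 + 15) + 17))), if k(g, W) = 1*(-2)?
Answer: -14699/83616 ≈ -0.17579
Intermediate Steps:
s(b) = 2*b
k(g, W) = -2
w(r) = -2 + r² + 21*r (w(r) = (r² + 21*r) - 2 = -2 + r² + 21*r)
(14623 + s(38))/((-39*w((5 + 15) + 17))) = (14623 + 2*38)/((-39*(-2 + ((5 + 15) + 17)² + 21*((5 + 15) + 17)))) = (14623 + 76)/((-39*(-2 + (20 + 17)² + 21*(20 + 17)))) = 14699/((-39*(-2 + 37² + 21*37))) = 14699/((-39*(-2 + 1369 + 777))) = 14699/((-39*2144)) = 14699/(-83616) = 14699*(-1/83616) = -14699/83616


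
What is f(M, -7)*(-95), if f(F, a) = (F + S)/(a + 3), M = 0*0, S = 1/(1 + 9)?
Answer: 19/8 ≈ 2.3750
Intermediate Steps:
S = 1/10 ≈ 0.10000
M = 0
f(F, a) = (1/10 + F)/(3 + a) (f(F, a) = (F + 1/10)/(a + 3) = (1/10 + F)/(3 + a))
f(M, -7)*(-95) = ((1/10 + 0)/(3 - 7))*(-95) = ((1/10)/(-4))*(-95) = -1/4*1/10*(-95) = -1/40*(-95) = 19/8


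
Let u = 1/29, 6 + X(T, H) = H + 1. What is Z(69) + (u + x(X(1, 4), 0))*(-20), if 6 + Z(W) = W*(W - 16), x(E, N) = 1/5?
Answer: 105743/29 ≈ 3646.3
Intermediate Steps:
X(T, H) = -5 + H (X(T, H) = -6 + (H + 1) = -6 + (1 + H) = -5 + H)
x(E, N) = ⅕
Z(W) = -6 + W*(-16 + W) (Z(W) = -6 + W*(W - 16) = -6 + W*(-16 + W))
u = 1/29 ≈ 0.034483
Z(69) + (u + x(X(1, 4), 0))*(-20) = (-6 + 69² - 16*69) + (1/29 + ⅕)*(-20) = (-6 + 4761 - 1104) + (34/145)*(-20) = 3651 - 136/29 = 105743/29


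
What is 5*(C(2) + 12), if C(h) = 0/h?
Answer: 60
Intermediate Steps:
C(h) = 0
5*(C(2) + 12) = 5*(0 + 12) = 5*12 = 60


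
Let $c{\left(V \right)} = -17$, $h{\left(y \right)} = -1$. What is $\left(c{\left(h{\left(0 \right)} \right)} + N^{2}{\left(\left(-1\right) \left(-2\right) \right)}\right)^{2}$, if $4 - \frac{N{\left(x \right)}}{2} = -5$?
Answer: $94249$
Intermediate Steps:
$N{\left(x \right)} = 18$ ($N{\left(x \right)} = 8 - -10 = 8 + 10 = 18$)
$\left(c{\left(h{\left(0 \right)} \right)} + N^{2}{\left(\left(-1\right) \left(-2\right) \right)}\right)^{2} = \left(-17 + 18^{2}\right)^{2} = \left(-17 + 324\right)^{2} = 307^{2} = 94249$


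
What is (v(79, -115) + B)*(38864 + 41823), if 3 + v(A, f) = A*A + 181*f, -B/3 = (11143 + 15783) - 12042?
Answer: -4779010323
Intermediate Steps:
B = -44652 (B = -3*((11143 + 15783) - 12042) = -3*(26926 - 12042) = -3*14884 = -44652)
v(A, f) = -3 + A² + 181*f (v(A, f) = -3 + (A*A + 181*f) = -3 + (A² + 181*f) = -3 + A² + 181*f)
(v(79, -115) + B)*(38864 + 41823) = ((-3 + 79² + 181*(-115)) - 44652)*(38864 + 41823) = ((-3 + 6241 - 20815) - 44652)*80687 = (-14577 - 44652)*80687 = -59229*80687 = -4779010323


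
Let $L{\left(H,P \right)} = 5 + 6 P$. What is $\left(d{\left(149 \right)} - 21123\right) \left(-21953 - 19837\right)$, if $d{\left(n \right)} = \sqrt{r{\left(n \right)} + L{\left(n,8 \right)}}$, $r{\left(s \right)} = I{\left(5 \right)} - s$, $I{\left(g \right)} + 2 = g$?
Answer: $882730170 - 41790 i \sqrt{93} \approx 8.8273 \cdot 10^{8} - 4.0301 \cdot 10^{5} i$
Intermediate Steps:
$I{\left(g \right)} = -2 + g$
$r{\left(s \right)} = 3 - s$ ($r{\left(s \right)} = \left(-2 + 5\right) - s = 3 - s$)
$d{\left(n \right)} = \sqrt{56 - n}$ ($d{\left(n \right)} = \sqrt{\left(3 - n\right) + \left(5 + 6 \cdot 8\right)} = \sqrt{\left(3 - n\right) + \left(5 + 48\right)} = \sqrt{\left(3 - n\right) + 53} = \sqrt{56 - n}$)
$\left(d{\left(149 \right)} - 21123\right) \left(-21953 - 19837\right) = \left(\sqrt{56 - 149} - 21123\right) \left(-21953 - 19837\right) = \left(\sqrt{56 - 149} - 21123\right) \left(-41790\right) = \left(\sqrt{-93} - 21123\right) \left(-41790\right) = \left(i \sqrt{93} - 21123\right) \left(-41790\right) = \left(-21123 + i \sqrt{93}\right) \left(-41790\right) = 882730170 - 41790 i \sqrt{93}$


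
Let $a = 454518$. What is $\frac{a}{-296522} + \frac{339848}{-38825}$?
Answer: $- \frac{59209535003}{5756233325} \approx -10.286$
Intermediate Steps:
$\frac{a}{-296522} + \frac{339848}{-38825} = \frac{454518}{-296522} + \frac{339848}{-38825} = 454518 \left(- \frac{1}{296522}\right) + 339848 \left(- \frac{1}{38825}\right) = - \frac{227259}{148261} - \frac{339848}{38825} = - \frac{59209535003}{5756233325}$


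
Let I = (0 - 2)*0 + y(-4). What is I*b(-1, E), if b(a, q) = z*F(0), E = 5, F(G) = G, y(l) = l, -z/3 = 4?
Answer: 0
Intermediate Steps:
z = -12 (z = -3*4 = -12)
I = -4 (I = (0 - 2)*0 - 4 = -2*0 - 4 = 0 - 4 = -4)
b(a, q) = 0 (b(a, q) = -12*0 = 0)
I*b(-1, E) = -4*0 = 0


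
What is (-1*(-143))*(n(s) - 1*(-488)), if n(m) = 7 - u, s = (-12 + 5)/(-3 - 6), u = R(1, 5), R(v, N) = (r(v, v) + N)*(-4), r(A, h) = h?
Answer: 74217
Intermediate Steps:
R(v, N) = -4*N - 4*v (R(v, N) = (v + N)*(-4) = (N + v)*(-4) = -4*N - 4*v)
u = -24 (u = -4*5 - 4*1 = -20 - 4 = -24)
s = 7/9 (s = -7/(-9) = -7*(-⅑) = 7/9 ≈ 0.77778)
n(m) = 31 (n(m) = 7 - 1*(-24) = 7 + 24 = 31)
(-1*(-143))*(n(s) - 1*(-488)) = (-1*(-143))*(31 - 1*(-488)) = 143*(31 + 488) = 143*519 = 74217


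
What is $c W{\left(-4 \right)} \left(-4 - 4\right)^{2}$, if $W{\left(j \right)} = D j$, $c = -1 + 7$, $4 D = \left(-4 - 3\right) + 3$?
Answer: $1536$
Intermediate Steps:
$D = -1$ ($D = \frac{\left(-4 - 3\right) + 3}{4} = \frac{-7 + 3}{4} = \frac{1}{4} \left(-4\right) = -1$)
$c = 6$
$W{\left(j \right)} = - j$
$c W{\left(-4 \right)} \left(-4 - 4\right)^{2} = 6 \left(\left(-1\right) \left(-4\right)\right) \left(-4 - 4\right)^{2} = 6 \cdot 4 \left(-8\right)^{2} = 24 \cdot 64 = 1536$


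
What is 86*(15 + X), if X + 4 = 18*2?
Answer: 4042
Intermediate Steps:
X = 32 (X = -4 + 18*2 = -4 + 36 = 32)
86*(15 + X) = 86*(15 + 32) = 86*47 = 4042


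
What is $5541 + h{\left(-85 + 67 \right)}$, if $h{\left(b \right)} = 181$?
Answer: $5722$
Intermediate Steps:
$5541 + h{\left(-85 + 67 \right)} = 5541 + 181 = 5722$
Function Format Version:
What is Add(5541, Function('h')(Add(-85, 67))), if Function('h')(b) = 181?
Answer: 5722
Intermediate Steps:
Add(5541, Function('h')(Add(-85, 67))) = Add(5541, 181) = 5722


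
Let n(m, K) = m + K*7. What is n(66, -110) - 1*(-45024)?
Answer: 44320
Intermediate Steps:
n(m, K) = m + 7*K
n(66, -110) - 1*(-45024) = (66 + 7*(-110)) - 1*(-45024) = (66 - 770) + 45024 = -704 + 45024 = 44320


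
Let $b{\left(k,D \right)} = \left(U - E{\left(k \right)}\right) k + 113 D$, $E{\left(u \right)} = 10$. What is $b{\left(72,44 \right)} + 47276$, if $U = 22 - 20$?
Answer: $51672$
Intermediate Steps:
$U = 2$ ($U = 22 - 20 = 2$)
$b{\left(k,D \right)} = - 8 k + 113 D$ ($b{\left(k,D \right)} = \left(2 - 10\right) k + 113 D = - 8 k + 113 D$)
$b{\left(72,44 \right)} + 47276 = \left(\left(-8\right) 72 + 113 \cdot 44\right) + 47276 = \left(-576 + 4972\right) + 47276 = 4396 + 47276 = 51672$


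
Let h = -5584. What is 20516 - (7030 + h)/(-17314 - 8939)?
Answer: 179535998/8751 ≈ 20516.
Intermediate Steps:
20516 - (7030 + h)/(-17314 - 8939) = 20516 - (7030 - 5584)/(-17314 - 8939) = 20516 - 1446/(-26253) = 20516 - 1446*(-1)/26253 = 20516 - 1*(-482/8751) = 20516 + 482/8751 = 179535998/8751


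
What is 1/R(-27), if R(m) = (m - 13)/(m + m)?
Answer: 27/20 ≈ 1.3500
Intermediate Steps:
R(m) = (-13 + m)/(2*m) (R(m) = (-13 + m)/((2*m)) = (-13 + m)*(1/(2*m)) = (-13 + m)/(2*m))
1/R(-27) = 1/((½)*(-13 - 27)/(-27)) = 1/((½)*(-1/27)*(-40)) = 1/(20/27) = 27/20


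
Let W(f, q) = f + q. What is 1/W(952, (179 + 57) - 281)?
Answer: 1/907 ≈ 0.0011025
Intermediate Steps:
1/W(952, (179 + 57) - 281) = 1/(952 + ((179 + 57) - 281)) = 1/(952 + (236 - 281)) = 1/(952 - 45) = 1/907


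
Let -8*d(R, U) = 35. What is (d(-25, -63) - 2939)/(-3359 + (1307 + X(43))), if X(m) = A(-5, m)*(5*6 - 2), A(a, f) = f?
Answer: 23547/6784 ≈ 3.4710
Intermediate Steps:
d(R, U) = -35/8 (d(R, U) = -⅛*35 = -35/8)
X(m) = 28*m (X(m) = m*(5*6 - 2) = m*(30 - 2) = m*28 = 28*m)
(d(-25, -63) - 2939)/(-3359 + (1307 + X(43))) = (-35/8 - 2939)/(-3359 + (1307 + 28*43)) = -23547/(8*(-3359 + (1307 + 1204))) = -23547/(8*(-3359 + 2511)) = -23547/8/(-848) = -23547/8*(-1/848) = 23547/6784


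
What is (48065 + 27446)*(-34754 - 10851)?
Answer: -3443679155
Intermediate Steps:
(48065 + 27446)*(-34754 - 10851) = 75511*(-45605) = -3443679155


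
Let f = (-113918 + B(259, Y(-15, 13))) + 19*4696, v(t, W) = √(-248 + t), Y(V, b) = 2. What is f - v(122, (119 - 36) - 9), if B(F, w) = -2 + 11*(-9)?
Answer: -24795 - 3*I*√14 ≈ -24795.0 - 11.225*I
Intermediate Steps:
B(F, w) = -101 (B(F, w) = -2 - 99 = -101)
f = -24795 (f = (-113918 - 101) + 19*4696 = -114019 + 89224 = -24795)
f - v(122, (119 - 36) - 9) = -24795 - √(-248 + 122) = -24795 - √(-126) = -24795 - 3*I*√14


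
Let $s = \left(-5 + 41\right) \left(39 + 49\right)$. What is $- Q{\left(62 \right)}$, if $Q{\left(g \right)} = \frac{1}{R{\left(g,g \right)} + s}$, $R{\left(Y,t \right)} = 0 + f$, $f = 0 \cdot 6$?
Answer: $- \frac{1}{3168} \approx -0.00031566$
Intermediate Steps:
$f = 0$
$R{\left(Y,t \right)} = 0$ ($R{\left(Y,t \right)} = 0 + 0 = 0$)
$s = 3168$ ($s = 36 \cdot 88 = 3168$)
$Q{\left(g \right)} = \frac{1}{3168}$ ($Q{\left(g \right)} = \frac{1}{0 + 3168} = \frac{1}{3168}$)
$- Q{\left(62 \right)} = \left(-1\right) \frac{1}{3168} = - \frac{1}{3168}$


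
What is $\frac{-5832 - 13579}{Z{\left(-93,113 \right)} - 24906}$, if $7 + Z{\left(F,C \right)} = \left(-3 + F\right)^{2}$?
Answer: $\frac{19411}{15697} \approx 1.2366$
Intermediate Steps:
$Z{\left(F,C \right)} = -7 + \left(-3 + F\right)^{2}$
$\frac{-5832 - 13579}{Z{\left(-93,113 \right)} - 24906} = \frac{-5832 - 13579}{\left(-7 + \left(-3 - 93\right)^{2}\right) - 24906} = - \frac{19411}{\left(-7 + \left(-96\right)^{2}\right) - 24906} = - \frac{19411}{\left(-7 + 9216\right) - 24906} = - \frac{19411}{9209 - 24906} = - \frac{19411}{-15697} = \left(-19411\right) \left(- \frac{1}{15697}\right) = \frac{19411}{15697}$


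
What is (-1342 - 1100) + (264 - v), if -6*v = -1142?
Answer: -7105/3 ≈ -2368.3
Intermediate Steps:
v = 571/3 (v = -⅙*(-1142) = 571/3 ≈ 190.33)
(-1342 - 1100) + (264 - v) = (-1342 - 1100) + (264 - 1*571/3) = -2442 + (264 - 571/3) = -2442 + 221/3 = -7105/3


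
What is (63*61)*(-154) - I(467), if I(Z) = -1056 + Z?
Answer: -591233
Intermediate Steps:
(63*61)*(-154) - I(467) = (63*61)*(-154) - (-1056 + 467) = 3843*(-154) - 1*(-589) = -591822 + 589 = -591233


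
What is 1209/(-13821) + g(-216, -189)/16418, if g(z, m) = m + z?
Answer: -8482289/75637726 ≈ -0.11214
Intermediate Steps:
1209/(-13821) + g(-216, -189)/16418 = 1209/(-13821) + (-189 - 216)/16418 = 1209*(-1/13821) - 405*1/16418 = -403/4607 - 405/16418 = -8482289/75637726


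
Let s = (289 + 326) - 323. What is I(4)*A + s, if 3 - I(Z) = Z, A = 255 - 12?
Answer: 49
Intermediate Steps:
A = 243
I(Z) = 3 - Z
s = 292 (s = 615 - 323 = 292)
I(4)*A + s = (3 - 1*4)*243 + 292 = (3 - 4)*243 + 292 = -1*243 + 292 = -243 + 292 = 49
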